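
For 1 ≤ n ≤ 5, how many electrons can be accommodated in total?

110

Total orbitals = 1² + 2² + 3² + 4² + 5² = 55. Doubling for spin gives 110 electrons.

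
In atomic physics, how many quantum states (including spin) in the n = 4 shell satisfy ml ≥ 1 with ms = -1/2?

Go through l = 0, …, 3 (the values permitted for n = 4).
Per l-value: l=1 → 1; l=2 → 2; l=3 → 3.
Orbitals: 1 + 2 + 3 = 6. With ms fixed to a single value there is one state per orbital, giving 6 states.

6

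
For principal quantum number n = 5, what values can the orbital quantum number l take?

0, 1, 2, 3, 4

l is an integer with 0 ≤ l ≤ n−1, so for n = 5: l = 0, 1, 2, 3, 4.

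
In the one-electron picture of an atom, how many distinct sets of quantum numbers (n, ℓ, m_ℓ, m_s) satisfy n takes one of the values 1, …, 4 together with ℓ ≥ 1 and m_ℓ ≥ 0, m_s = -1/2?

Go shell by shell, enumerating (ℓ, m_ℓ) with ℓ ≥ 1 and m_ℓ ≥ 0:
n=2 → 2; n=3 → 5; n=4 → 9.
Orbitals: 2 + 5 + 9 = 16. With m_s fixed to -1/2 there is one state per orbital, so 16 states.

16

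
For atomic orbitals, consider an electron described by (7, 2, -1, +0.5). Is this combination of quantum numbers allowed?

Valid

n = 7 is a positive integer. l = 2 satisfies 0 ≤ l ≤ n−1 = 6. m_l = -1 lies in the range −l … +l (here −2 … 2). m_s = +1/2 is one of ±1/2.
All four constraints are satisfied.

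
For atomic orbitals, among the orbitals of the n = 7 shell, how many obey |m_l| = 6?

2

For n = 7, l ranges over 0 … 6.
Per l-value: l=6 → 2.
Total orbitals: 2.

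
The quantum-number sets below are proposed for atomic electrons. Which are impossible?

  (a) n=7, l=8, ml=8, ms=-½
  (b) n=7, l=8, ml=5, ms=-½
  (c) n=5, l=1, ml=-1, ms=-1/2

(a) and (b)

(a) has l = 8 ≥ n = 7, violating 0 ≤ l ≤ n−1.
(b) has l = 8 ≥ n = 7, violating 0 ≤ l ≤ n−1.
The remaining set (c) satisfies all four rules.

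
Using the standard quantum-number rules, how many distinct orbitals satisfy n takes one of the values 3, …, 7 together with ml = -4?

6

Treat each shell separately and count matching orbitals:
n=5 → 1; n=6 → 2; n=7 → 3.
Total orbitals: 1 + 2 + 3 = 6.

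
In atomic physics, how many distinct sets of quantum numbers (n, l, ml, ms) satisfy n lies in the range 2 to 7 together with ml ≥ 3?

40

For each n in the range, tally the orbitals obeying ml ≥ 3:
n=4 → 1; n=5 → 3; n=6 → 6; n=7 → 10.
Orbitals: 1 + 3 + 6 + 10 = 20. Including both spin states (ms = ±1/2) gives 2 × 20 = 40 states.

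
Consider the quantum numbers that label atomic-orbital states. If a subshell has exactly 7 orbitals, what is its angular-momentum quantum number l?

2l+1 = 7 gives l = 3.

l = 3 (f)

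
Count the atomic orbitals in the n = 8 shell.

The n = 8 shell contains n² = 8² = 64 orbitals.

64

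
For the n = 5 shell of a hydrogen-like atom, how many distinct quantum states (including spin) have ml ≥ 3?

6

For n = 5, l ranges over 0 … 4.
Contributions: l=3 → 1; l=4 → 2.
Orbitals: 1 + 2 = 3. Each orbital carries two spin states, so 3 × 2 = 6 states.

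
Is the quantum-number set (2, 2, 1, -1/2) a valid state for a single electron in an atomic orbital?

Invalid

The orbital quantum number must satisfy 0 ≤ l ≤ n−1. With n = 2 the allowed l values are 0, 1, so l = 2 is out of range.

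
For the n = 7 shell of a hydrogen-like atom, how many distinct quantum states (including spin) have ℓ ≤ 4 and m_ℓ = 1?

8

With n = 7 the allowed ℓ are 0, 1, …, 6.
The (ℓ, m_ℓ) pairs meeting ℓ ≤ 4 and m_ℓ = 1 give: ℓ=1 → 1; ℓ=2 → 1; ℓ=3 → 1; ℓ=4 → 1.
Orbitals: 1 + 1 + 1 + 1 = 4. Each orbital carries two spin states, so 4 × 2 = 8 states.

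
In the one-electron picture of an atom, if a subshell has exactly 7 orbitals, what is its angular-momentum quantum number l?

l = 3 (f)

2l+1 = 7 gives l = 3.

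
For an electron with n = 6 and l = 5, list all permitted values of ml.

ml takes every integer from −l to +l. With l = 5 that gives the 11 values -5, -4, -3, -2, -1, 0, 1, 2, 3, 4, 5.

-5, -4, -3, -2, -1, 0, 1, 2, 3, 4, 5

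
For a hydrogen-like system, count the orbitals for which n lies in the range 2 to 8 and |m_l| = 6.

6

Treat each shell separately and count matching orbitals:
n=7 → 2; n=8 → 4.
Total orbitals: 2 + 4 = 6.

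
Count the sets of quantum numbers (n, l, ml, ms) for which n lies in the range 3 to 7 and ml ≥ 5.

8

Per-shell orbital counts meeting the constraint:
n=6 → 1; n=7 → 3.
Orbitals: 1 + 3 = 4. Including both spin states (ms = ±1/2) gives 2 × 4 = 8 states.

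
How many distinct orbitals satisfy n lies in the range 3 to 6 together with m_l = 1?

Go shell by shell, enumerating (l, m_l) with m_l = 1:
n=3 → 2; n=4 → 3; n=5 → 4; n=6 → 5.
Total orbitals: 2 + 3 + 4 + 5 = 14.

14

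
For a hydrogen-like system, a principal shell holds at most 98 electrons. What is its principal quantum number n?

n = 7

2n² = 98 ⇒ n² = 49 ⇒ n = 7.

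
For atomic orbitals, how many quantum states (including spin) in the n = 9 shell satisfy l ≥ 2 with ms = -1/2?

The n = 9 shell has l = 0 through 8; check each.
Contributions: l=2 → 5; l=3 → 7; l=4 → 9; l=5 → 11; l=6 → 13; l=7 → 15; l=8 → 17.
Orbitals: 5 + 7 + 9 + 11 + 13 + 15 + 17 = 77. With ms fixed to a single value there is one state per orbital, giving 77 states.

77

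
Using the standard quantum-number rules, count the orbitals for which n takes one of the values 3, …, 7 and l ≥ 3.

90

Work shell by shell — for each n, count the (l, ml) pairs that satisfy l ≥ 3:
n=4 → 7; n=5 → 16; n=6 → 27; n=7 → 40.
Total orbitals: 7 + 16 + 27 + 40 = 90.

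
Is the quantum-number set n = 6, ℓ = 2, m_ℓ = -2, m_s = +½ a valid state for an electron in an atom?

Yes

n = 6 is a positive integer. ℓ = 2 satisfies 0 ≤ ℓ ≤ n−1 = 5. m_ℓ = -2 lies in the range −ℓ … +ℓ (here −2 … 2). m_s = +1/2 is one of ±1/2.
All four constraints are satisfied.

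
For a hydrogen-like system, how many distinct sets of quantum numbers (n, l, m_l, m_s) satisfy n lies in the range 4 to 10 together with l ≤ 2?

Work shell by shell — for each n, count the (l, m_l) pairs that satisfy l ≤ 2:
n=4 → 9; n=5 → 9; n=6 → 9; n=7 → 9; n=8 → 9; n=9 → 9; n=10 → 9.
Orbitals: 9 + 9 + 9 + 9 + 9 + 9 + 9 = 63. Including both spin states (m_s = ±1/2) gives 2 × 63 = 126 states.

126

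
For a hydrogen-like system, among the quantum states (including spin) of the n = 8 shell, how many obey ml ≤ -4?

The n = 8 shell has l = 0 through 7; check each.
Contributions: l=4 → 1; l=5 → 2; l=6 → 3; l=7 → 4.
Orbitals: 1 + 2 + 3 + 4 = 10. Each orbital carries two spin states, so 10 × 2 = 20 states.

20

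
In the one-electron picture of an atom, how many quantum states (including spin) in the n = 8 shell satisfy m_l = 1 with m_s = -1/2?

7

The (l, m_l) pairs meeting m_l = 1 give: l=1 → 1; l=2 → 1; l=3 → 1; l=4 → 1; l=5 → 1; l=6 → 1; l=7 → 1.
Orbitals: 1 + 1 + 1 + 1 + 1 + 1 + 1 = 7. With m_s fixed to a single value there is one state per orbital, giving 7 states.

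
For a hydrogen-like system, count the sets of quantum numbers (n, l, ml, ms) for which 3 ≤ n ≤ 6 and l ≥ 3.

Per-shell orbital counts meeting the constraint:
n=4 → 7; n=5 → 16; n=6 → 27.
Orbitals: 7 + 16 + 27 = 50. Including both spin states (ms = ±1/2) gives 2 × 50 = 100 states.

100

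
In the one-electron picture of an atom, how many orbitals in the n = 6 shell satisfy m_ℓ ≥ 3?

The n = 6 shell has ℓ = 0 through 5; check each.
The (ℓ, m_ℓ) pairs meeting m_ℓ ≥ 3 give: ℓ=3 → 1; ℓ=4 → 2; ℓ=5 → 3.
Total orbitals: 1 + 2 + 3 = 6.

6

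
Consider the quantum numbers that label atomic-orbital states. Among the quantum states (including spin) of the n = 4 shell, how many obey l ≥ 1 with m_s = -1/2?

15

With n = 4 the allowed l are 0, 1, …, 3.
Orbitals with l ≥ 1, by l: l=1 → 3; l=2 → 5; l=3 → 7.
Orbitals: 3 + 5 + 7 = 15. With m_s fixed to a single value there is one state per orbital, giving 15 states.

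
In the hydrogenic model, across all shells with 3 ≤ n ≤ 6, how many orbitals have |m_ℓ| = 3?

For each n in the range, tally the orbitals obeying |m_ℓ| = 3:
n=4 → 2; n=5 → 4; n=6 → 6.
Total orbitals: 2 + 4 + 6 = 12.

12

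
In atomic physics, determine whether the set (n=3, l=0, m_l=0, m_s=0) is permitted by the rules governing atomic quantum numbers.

The spin quantum number for an electron can only be m_s = +1/2 or −1/2; m_s = 0 is not one of those.

Invalid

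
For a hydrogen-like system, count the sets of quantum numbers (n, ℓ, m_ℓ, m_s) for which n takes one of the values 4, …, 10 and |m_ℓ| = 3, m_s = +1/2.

56

Per-shell orbital counts meeting the constraint:
n=4 → 2; n=5 → 4; n=6 → 6; n=7 → 8; n=8 → 10; n=9 → 12; n=10 → 14.
Orbitals: 2 + 4 + 6 + 8 + 10 + 12 + 14 = 56. With m_s fixed to +1/2 there is one state per orbital, so 56 states.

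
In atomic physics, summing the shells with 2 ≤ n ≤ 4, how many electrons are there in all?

Shell n has n² orbitals: 2²=4 + 3²=9 + 4²=16 = 29 orbitals.
Two spin states per orbital: 2 × 29 = 58 electrons.

58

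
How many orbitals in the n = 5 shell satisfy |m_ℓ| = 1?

8

The n = 5 shell has ℓ = 0 through 4; check each.
Orbitals with |m_ℓ| = 1, by ℓ: ℓ=1 → 2; ℓ=2 → 2; ℓ=3 → 2; ℓ=4 → 2.
Total orbitals: 2 + 2 + 2 + 2 = 8.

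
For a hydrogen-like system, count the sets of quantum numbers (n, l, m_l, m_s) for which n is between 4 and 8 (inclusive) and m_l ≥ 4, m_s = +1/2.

20

Go shell by shell, enumerating (l, m_l) with m_l ≥ 4:
n=5 → 1; n=6 → 3; n=7 → 6; n=8 → 10.
Orbitals: 1 + 3 + 6 + 10 = 20. With m_s fixed to +1/2 there is one state per orbital, so 20 states.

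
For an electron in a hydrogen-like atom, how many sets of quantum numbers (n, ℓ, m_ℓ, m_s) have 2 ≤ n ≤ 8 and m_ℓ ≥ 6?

8

Count contributing orbitals for each principal shell:
n=7 → 1; n=8 → 3.
Orbitals: 1 + 3 = 4. Including both spin states (m_s = ±1/2) gives 2 × 4 = 8 states.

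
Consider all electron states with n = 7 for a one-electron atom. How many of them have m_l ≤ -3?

20

For n = 7, l ranges over 0 … 6.
Contributions: l=3 → 1; l=4 → 2; l=5 → 3; l=6 → 4.
Orbitals: 1 + 2 + 3 + 4 = 10. Each orbital carries two spin states, so 10 × 2 = 20 states.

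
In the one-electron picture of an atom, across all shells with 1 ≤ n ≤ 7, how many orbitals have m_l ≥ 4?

Go shell by shell, enumerating (l, m_l) with m_l ≥ 4:
n=5 → 1; n=6 → 3; n=7 → 6.
Total orbitals: 1 + 3 + 6 = 10.

10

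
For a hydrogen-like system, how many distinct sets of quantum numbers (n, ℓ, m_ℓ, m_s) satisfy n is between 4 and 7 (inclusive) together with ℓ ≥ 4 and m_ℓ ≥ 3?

32

For each n in the range, tally the orbitals obeying ℓ ≥ 4 and m_ℓ ≥ 3:
n=5 → 2; n=6 → 5; n=7 → 9.
Orbitals: 2 + 5 + 9 = 16. Including both spin states (m_s = ±1/2) gives 2 × 16 = 32 states.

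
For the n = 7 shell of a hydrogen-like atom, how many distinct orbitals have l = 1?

3

For n = 7, l ranges over 0 … 6.
Orbitals with l = 1, by l: l=1 → 3.
Total orbitals: 3.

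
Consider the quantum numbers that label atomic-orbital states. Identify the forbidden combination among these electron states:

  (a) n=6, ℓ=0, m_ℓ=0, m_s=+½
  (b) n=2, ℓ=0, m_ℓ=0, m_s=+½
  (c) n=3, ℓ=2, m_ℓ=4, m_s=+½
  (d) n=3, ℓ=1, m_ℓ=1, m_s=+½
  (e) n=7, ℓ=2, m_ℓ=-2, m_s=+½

(c)

(c) has |m_ℓ| = 4 > ℓ = 2, violating −ℓ ≤ m_ℓ ≤ ℓ.
The remaining sets (a), (b), (d), (e) satisfy all four rules.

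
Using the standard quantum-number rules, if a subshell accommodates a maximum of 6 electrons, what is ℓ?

2(2ℓ+1) = 6 ⇒ 2ℓ+1 = 3 ⇒ ℓ = 1.

ℓ = 1 (p)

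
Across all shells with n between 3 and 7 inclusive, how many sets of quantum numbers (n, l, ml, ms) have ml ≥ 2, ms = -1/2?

Count contributing orbitals for each principal shell:
n=3 → 1; n=4 → 3; n=5 → 6; n=6 → 10; n=7 → 15.
Orbitals: 1 + 3 + 6 + 10 + 15 = 35. With ms fixed to -1/2 there is one state per orbital, so 35 states.

35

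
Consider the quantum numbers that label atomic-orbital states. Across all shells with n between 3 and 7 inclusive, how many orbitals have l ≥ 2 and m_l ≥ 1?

For each n in the range, tally the orbitals obeying l ≥ 2 and m_l ≥ 1:
n=3 → 2; n=4 → 5; n=5 → 9; n=6 → 14; n=7 → 20.
Total orbitals: 2 + 5 + 9 + 14 + 20 = 50.

50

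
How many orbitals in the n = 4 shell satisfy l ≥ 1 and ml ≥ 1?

6

With n = 4 the allowed l are 0, 1, …, 3.
The (l, ml) pairs meeting l ≥ 1 and ml ≥ 1 give: l=1 → 1; l=2 → 2; l=3 → 3.
Total orbitals: 1 + 2 + 3 = 6.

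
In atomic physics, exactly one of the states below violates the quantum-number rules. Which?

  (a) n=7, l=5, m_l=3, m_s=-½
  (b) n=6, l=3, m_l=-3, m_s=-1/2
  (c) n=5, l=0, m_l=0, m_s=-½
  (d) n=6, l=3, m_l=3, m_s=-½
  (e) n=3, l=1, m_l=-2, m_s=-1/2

(e) has |m_l| = 2 > l = 1, violating −l ≤ m_l ≤ l.
The remaining sets (a), (b), (c), (d) satisfy all four rules.

(e)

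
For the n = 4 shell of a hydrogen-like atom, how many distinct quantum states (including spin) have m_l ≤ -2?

6

For n = 4, l ranges over 0 … 3.
Per l-value: l=2 → 1; l=3 → 2.
Orbitals: 1 + 2 = 3. Each orbital carries two spin states, so 3 × 2 = 6 states.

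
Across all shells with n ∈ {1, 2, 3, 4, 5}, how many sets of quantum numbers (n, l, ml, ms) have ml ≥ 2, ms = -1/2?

10

For each n in the range, tally the orbitals obeying ml ≥ 2:
n=3 → 1; n=4 → 3; n=5 → 6.
Orbitals: 1 + 3 + 6 = 10. With ms fixed to -1/2 there is one state per orbital, so 10 states.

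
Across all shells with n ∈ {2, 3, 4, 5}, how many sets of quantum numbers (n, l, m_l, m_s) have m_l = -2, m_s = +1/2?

Count contributing orbitals for each principal shell:
n=3 → 1; n=4 → 2; n=5 → 3.
Orbitals: 1 + 2 + 3 = 6. With m_s fixed to +1/2 there is one state per orbital, so 6 states.

6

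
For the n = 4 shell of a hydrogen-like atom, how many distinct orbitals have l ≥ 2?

Contributions: l=2 → 5; l=3 → 7.
Total orbitals: 5 + 7 = 12.

12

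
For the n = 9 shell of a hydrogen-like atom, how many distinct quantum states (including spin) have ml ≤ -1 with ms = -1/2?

36

With n = 9 the allowed l are 0, 1, …, 8.
Contributions: l=1 → 1; l=2 → 2; l=3 → 3; l=4 → 4; l=5 → 5; l=6 → 6; l=7 → 7; l=8 → 8.
Orbitals: 1 + 2 + 3 + 4 + 5 + 6 + 7 + 8 = 36. With ms fixed to a single value there is one state per orbital, giving 36 states.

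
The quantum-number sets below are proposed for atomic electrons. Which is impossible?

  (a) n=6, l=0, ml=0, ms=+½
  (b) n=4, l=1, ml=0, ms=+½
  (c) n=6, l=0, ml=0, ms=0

(c) has ms = 0, but an electron's spin must be ±1/2.
The remaining sets (a), (b) satisfy all four rules.

(c)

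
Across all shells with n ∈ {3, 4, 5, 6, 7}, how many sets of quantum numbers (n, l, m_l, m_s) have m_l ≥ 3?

Work shell by shell — for each n, count the (l, m_l) pairs that satisfy m_l ≥ 3:
n=4 → 1; n=5 → 3; n=6 → 6; n=7 → 10.
Orbitals: 1 + 3 + 6 + 10 = 20. Including both spin states (m_s = ±1/2) gives 2 × 20 = 40 states.

40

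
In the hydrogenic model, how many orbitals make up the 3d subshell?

5

A subshell has 2l+1 orbitals; with l = 2, that's 5.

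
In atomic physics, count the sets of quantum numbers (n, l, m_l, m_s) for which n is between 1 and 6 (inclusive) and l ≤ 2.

Count contributing orbitals for each principal shell:
n=1 → 1; n=2 → 4; n=3 → 9; n=4 → 9; n=5 → 9; n=6 → 9.
Orbitals: 1 + 4 + 9 + 9 + 9 + 9 = 41. Including both spin states (m_s = ±1/2) gives 2 × 41 = 82 states.

82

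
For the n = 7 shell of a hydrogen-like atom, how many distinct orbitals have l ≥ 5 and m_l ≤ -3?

7

Go through l = 0, …, 6 (the values permitted for n = 7).
The (l, m_l) pairs meeting l ≥ 5 and m_l ≤ -3 give: l=5 → 3; l=6 → 4.
Total orbitals: 3 + 4 = 7.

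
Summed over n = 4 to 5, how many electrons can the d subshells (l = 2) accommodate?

20

A d subshell (l = 2) exists for every n ≥ 3, so shells n = 4, 5 each contribute one — 2 subshells.
Since each d subshell holds 2(2·2+1) = 10 electrons, the total is 2 × 10 = 20.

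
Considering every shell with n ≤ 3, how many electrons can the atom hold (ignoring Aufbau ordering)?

Total orbitals = 1² + 2² + 3² = 14. Doubling for spin gives 28 electrons.

28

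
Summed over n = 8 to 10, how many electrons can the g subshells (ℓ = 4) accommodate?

54

A g subshell (ℓ = 4) exists for every n ≥ 5, so shells n = 8, 9, 10 each contribute one — 3 subshells.
Since each g subshell holds 2(2·4+1) = 18 electrons, the total is 3 × 18 = 54.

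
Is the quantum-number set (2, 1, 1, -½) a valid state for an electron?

n = 2 is a positive integer. l = 1 satisfies 0 ≤ l ≤ n−1 = 1. m_l = 1 lies in the range −l … +l (here −1 … 1). m_s = -1/2 is one of ±1/2.
All four constraints are satisfied.

Valid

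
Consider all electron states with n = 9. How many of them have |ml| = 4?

Go through l = 0, …, 8 (the values permitted for n = 9).
Per l-value: l=4 → 2; l=5 → 2; l=6 → 2; l=7 → 2; l=8 → 2.
Orbitals: 2 + 2 + 2 + 2 + 2 = 10. Each orbital carries two spin states, so 10 × 2 = 20 states.

20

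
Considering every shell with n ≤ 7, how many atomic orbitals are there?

140

Total orbitals = 1² + 2² + 3² + 4² + 5² + 6² + 7² = 140.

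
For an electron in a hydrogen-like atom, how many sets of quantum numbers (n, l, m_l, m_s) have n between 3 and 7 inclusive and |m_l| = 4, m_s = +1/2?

Work shell by shell — for each n, count the (l, m_l) pairs that satisfy |m_l| = 4:
n=5 → 2; n=6 → 4; n=7 → 6.
Orbitals: 2 + 4 + 6 = 12. With m_s fixed to +1/2 there is one state per orbital, so 12 states.

12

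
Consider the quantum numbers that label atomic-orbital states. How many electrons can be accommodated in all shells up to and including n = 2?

Total orbitals = 1² + 2² = 5. Doubling for spin gives 10 electrons.

10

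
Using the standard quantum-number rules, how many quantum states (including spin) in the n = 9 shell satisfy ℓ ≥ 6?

The (ℓ, m_ℓ) pairs meeting ℓ ≥ 6 give: ℓ=6 → 13; ℓ=7 → 15; ℓ=8 → 17.
Orbitals: 13 + 15 + 17 = 45. Each orbital carries two spin states, so 45 × 2 = 90 states.

90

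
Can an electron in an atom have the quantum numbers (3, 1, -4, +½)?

Invalid

The magnetic quantum number must satisfy −ℓ ≤ m_ℓ ≤ ℓ. With ℓ = 1, m_ℓ can only be -1, 0, 1, so m_ℓ = -4 is forbidden.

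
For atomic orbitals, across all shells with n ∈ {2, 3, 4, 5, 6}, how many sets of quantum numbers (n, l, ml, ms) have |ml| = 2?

40

For each n in the range, tally the orbitals obeying |ml| = 2:
n=3 → 2; n=4 → 4; n=5 → 6; n=6 → 8.
Orbitals: 2 + 4 + 6 + 8 = 20. Including both spin states (ms = ±1/2) gives 2 × 20 = 40 states.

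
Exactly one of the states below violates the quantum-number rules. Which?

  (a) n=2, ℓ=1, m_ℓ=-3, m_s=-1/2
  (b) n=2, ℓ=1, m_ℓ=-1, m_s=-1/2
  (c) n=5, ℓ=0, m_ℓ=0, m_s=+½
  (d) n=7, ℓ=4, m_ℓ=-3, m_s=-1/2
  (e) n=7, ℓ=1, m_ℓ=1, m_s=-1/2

(a) has |m_ℓ| = 3 > ℓ = 1, violating −ℓ ≤ m_ℓ ≤ ℓ.
The remaining sets (b), (c), (d), (e) satisfy all four rules.

(a)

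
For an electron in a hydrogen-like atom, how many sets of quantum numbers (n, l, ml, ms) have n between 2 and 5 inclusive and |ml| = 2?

Count contributing orbitals for each principal shell:
n=3 → 2; n=4 → 4; n=5 → 6.
Orbitals: 2 + 4 + 6 = 12. Including both spin states (ms = ±1/2) gives 2 × 12 = 24 states.

24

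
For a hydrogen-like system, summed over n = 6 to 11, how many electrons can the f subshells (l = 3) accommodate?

An f subshell (l = 3) exists for every n ≥ 4, so shells n = 6, 7, 8, 9, 10, 11 each contribute one — 6 subshells.
Since each f subshell holds 2(2·3+1) = 14 electrons, the total is 6 × 14 = 84.

84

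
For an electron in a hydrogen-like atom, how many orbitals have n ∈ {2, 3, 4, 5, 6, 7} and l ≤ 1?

24

Go shell by shell, enumerating (l, m_l) with l ≤ 1:
n=2 → 4; n=3 → 4; n=4 → 4; n=5 → 4; n=6 → 4; n=7 → 4.
Total orbitals: 4 + 4 + 4 + 4 + 4 + 4 = 24.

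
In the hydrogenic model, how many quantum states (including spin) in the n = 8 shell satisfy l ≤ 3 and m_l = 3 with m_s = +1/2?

1

For n = 8, l ranges over 0 … 7.
Per l-value: l=3 → 1.
Orbitals: 1. With m_s fixed to a single value there is one state per orbital, giving 1 state.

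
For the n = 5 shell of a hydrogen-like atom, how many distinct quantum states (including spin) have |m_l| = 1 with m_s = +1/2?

8

For n = 5, l ranges over 0 … 4.
Orbitals with |m_l| = 1, by l: l=1 → 2; l=2 → 2; l=3 → 2; l=4 → 2.
Orbitals: 2 + 2 + 2 + 2 = 8. With m_s fixed to a single value there is one state per orbital, giving 8 states.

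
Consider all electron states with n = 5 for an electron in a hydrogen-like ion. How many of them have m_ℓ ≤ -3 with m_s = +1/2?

For n = 5, ℓ ranges over 0 … 4.
The (ℓ, m_ℓ) pairs meeting m_ℓ ≤ -3 give: ℓ=3 → 1; ℓ=4 → 2.
Orbitals: 1 + 2 = 3. With m_s fixed to a single value there is one state per orbital, giving 3 states.

3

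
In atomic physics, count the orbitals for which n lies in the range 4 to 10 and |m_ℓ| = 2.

Go shell by shell, enumerating (ℓ, m_ℓ) with |m_ℓ| = 2:
n=4 → 4; n=5 → 6; n=6 → 8; n=7 → 10; n=8 → 12; n=9 → 14; n=10 → 16.
Total orbitals: 4 + 6 + 8 + 10 + 12 + 14 + 16 = 70.

70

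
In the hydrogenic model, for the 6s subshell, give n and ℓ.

n = 6, ℓ = 0

The leading integer gives n = 6; the letter 's' means ℓ = 0.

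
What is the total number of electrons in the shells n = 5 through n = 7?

220

Shell n has n² orbitals: 5²=25 + 6²=36 + 7²=49 = 110 orbitals.
Two spin states per orbital: 2 × 110 = 220 electrons.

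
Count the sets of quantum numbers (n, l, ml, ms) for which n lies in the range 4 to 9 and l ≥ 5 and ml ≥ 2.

Treat each shell separately and count matching orbitals:
n=6 → 4; n=7 → 9; n=8 → 15; n=9 → 22.
Orbitals: 4 + 9 + 15 + 22 = 50. Including both spin states (ms = ±1/2) gives 2 × 50 = 100 states.

100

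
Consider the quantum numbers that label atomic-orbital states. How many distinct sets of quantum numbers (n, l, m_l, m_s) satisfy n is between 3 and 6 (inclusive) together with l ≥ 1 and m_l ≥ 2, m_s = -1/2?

20

For each n in the range, tally the orbitals obeying l ≥ 1 and m_l ≥ 2:
n=3 → 1; n=4 → 3; n=5 → 6; n=6 → 10.
Orbitals: 1 + 3 + 6 + 10 = 20. With m_s fixed to -1/2 there is one state per orbital, so 20 states.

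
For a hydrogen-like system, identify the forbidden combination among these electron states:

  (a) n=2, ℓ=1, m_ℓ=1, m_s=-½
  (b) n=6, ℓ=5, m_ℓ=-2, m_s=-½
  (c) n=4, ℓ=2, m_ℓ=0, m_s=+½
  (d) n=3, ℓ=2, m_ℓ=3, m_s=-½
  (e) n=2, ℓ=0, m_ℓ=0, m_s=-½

(d)

(d) has |m_ℓ| = 3 > ℓ = 2, violating −ℓ ≤ m_ℓ ≤ ℓ.
The remaining sets (a), (b), (c), (e) satisfy all four rules.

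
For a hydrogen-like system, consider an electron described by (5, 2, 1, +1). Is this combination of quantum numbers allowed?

No

The spin quantum number for an electron can only be ms = +1/2 or −1/2; ms = +1 is not one of those.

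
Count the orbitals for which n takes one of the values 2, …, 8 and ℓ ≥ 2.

Count contributing orbitals for each principal shell:
n=3 → 5; n=4 → 12; n=5 → 21; n=6 → 32; n=7 → 45; n=8 → 60.
Total orbitals: 5 + 12 + 21 + 32 + 45 + 60 = 175.

175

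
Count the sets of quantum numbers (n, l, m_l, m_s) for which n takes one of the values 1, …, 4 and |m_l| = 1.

Count contributing orbitals for each principal shell:
n=2 → 2; n=3 → 4; n=4 → 6.
Orbitals: 2 + 4 + 6 = 12. Including both spin states (m_s = ±1/2) gives 2 × 12 = 24 states.

24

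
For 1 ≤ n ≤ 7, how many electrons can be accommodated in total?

Total orbitals = 1² + 2² + 3² + 4² + 5² + 6² + 7² = 140. Doubling for spin gives 280 electrons.

280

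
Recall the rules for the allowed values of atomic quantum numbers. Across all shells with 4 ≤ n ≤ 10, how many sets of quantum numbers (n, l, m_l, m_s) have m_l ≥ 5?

Work shell by shell — for each n, count the (l, m_l) pairs that satisfy m_l ≥ 5:
n=6 → 1; n=7 → 3; n=8 → 6; n=9 → 10; n=10 → 15.
Orbitals: 1 + 3 + 6 + 10 + 15 = 35. Including both spin states (m_s = ±1/2) gives 2 × 35 = 70 states.

70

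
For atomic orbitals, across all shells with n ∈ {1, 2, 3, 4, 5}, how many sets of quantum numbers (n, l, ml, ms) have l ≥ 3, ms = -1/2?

23

For each n in the range, tally the orbitals obeying l ≥ 3:
n=4 → 7; n=5 → 16.
Orbitals: 7 + 16 = 23. With ms fixed to -1/2 there is one state per orbital, so 23 states.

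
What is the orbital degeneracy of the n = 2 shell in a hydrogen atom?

4

The n = 2 shell contains n² = 2² = 4 orbitals.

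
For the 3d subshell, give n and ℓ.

The leading integer gives n = 3; the letter 'd' means ℓ = 2.

n = 3, ℓ = 2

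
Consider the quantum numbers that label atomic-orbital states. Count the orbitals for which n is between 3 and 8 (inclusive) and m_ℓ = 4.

Count contributing orbitals for each principal shell:
n=5 → 1; n=6 → 2; n=7 → 3; n=8 → 4.
Total orbitals: 1 + 2 + 3 + 4 = 10.

10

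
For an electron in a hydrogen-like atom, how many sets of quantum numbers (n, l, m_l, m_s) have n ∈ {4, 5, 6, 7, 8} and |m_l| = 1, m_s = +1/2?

50

For each n in the range, tally the orbitals obeying |m_l| = 1:
n=4 → 6; n=5 → 8; n=6 → 10; n=7 → 12; n=8 → 14.
Orbitals: 6 + 8 + 10 + 12 + 14 = 50. With m_s fixed to +1/2 there is one state per orbital, so 50 states.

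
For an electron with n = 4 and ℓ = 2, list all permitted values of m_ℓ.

-2, -1, 0, 1, 2

m_ℓ takes every integer from −ℓ to +ℓ. With ℓ = 2 that gives the 5 values -2, -1, 0, 1, 2.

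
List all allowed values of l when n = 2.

l is an integer with 0 ≤ l ≤ n−1, so for n = 2: l = 0, 1.

0, 1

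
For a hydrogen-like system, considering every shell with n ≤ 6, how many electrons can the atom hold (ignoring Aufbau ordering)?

182

Total orbitals = 1² + 2² + 3² + 4² + 5² + 6² = 91. Doubling for spin gives 182 electrons.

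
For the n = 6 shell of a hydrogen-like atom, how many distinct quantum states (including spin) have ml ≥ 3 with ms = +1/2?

6

For n = 6, l ranges over 0 … 5.
Orbitals with ml ≥ 3, by l: l=3 → 1; l=4 → 2; l=5 → 3.
Orbitals: 1 + 2 + 3 = 6. With ms fixed to a single value there is one state per orbital, giving 6 states.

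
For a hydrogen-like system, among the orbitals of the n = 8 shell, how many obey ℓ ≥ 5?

39

The n = 8 shell has ℓ = 0 through 7; check each.
Per ℓ-value: ℓ=5 → 11; ℓ=6 → 13; ℓ=7 → 15.
Total orbitals: 11 + 13 + 15 = 39.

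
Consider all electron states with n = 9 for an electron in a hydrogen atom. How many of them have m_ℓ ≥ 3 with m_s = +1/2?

The (ℓ, m_ℓ) pairs meeting m_ℓ ≥ 3 give: ℓ=3 → 1; ℓ=4 → 2; ℓ=5 → 3; ℓ=6 → 4; ℓ=7 → 5; ℓ=8 → 6.
Orbitals: 1 + 2 + 3 + 4 + 5 + 6 = 21. With m_s fixed to a single value there is one state per orbital, giving 21 states.

21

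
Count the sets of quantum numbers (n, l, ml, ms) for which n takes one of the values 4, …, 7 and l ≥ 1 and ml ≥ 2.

For each n in the range, tally the orbitals obeying l ≥ 1 and ml ≥ 2:
n=4 → 3; n=5 → 6; n=6 → 10; n=7 → 15.
Orbitals: 3 + 6 + 10 + 15 = 34. Including both spin states (ms = ±1/2) gives 2 × 34 = 68 states.

68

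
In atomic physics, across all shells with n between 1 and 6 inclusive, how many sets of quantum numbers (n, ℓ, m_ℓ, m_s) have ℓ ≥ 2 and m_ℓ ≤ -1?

60

For each n in the range, tally the orbitals obeying ℓ ≥ 2 and m_ℓ ≤ -1:
n=3 → 2; n=4 → 5; n=5 → 9; n=6 → 14.
Orbitals: 2 + 5 + 9 + 14 = 30. Including both spin states (m_s = ±1/2) gives 2 × 30 = 60 states.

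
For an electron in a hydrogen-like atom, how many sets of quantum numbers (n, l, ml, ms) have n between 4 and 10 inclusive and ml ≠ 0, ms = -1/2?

322

Treat each shell separately and count matching orbitals:
n=4 → 12; n=5 → 20; n=6 → 30; n=7 → 42; n=8 → 56; n=9 → 72; n=10 → 90.
Orbitals: 12 + 20 + 30 + 42 + 56 + 72 + 90 = 322. With ms fixed to -1/2 there is one state per orbital, so 322 states.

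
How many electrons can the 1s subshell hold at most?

A subshell with ℓ = 0 has 2ℓ+1 = 1 orbital, each holding 2 electrons (spin ±1/2), so 1 × 2 = 2.

2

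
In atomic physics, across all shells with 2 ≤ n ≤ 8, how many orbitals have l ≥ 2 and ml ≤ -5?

Treat each shell separately and count matching orbitals:
n=6 → 1; n=7 → 3; n=8 → 6.
Total orbitals: 1 + 3 + 6 = 10.

10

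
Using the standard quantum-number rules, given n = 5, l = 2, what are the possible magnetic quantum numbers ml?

-2, -1, 0, 1, 2

ml takes every integer from −l to +l. With l = 2 that gives the 5 values -2, -1, 0, 1, 2.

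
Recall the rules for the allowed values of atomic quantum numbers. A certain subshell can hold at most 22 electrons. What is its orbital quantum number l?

l = 5 (h)

2(2l+1) = 22 ⇒ 2l+1 = 11 ⇒ l = 5.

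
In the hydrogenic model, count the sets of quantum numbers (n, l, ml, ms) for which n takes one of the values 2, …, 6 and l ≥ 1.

For each n in the range, tally the orbitals obeying l ≥ 1:
n=2 → 3; n=3 → 8; n=4 → 15; n=5 → 24; n=6 → 35.
Orbitals: 3 + 8 + 15 + 24 + 35 = 85. Including both spin states (ms = ±1/2) gives 2 × 85 = 170 states.

170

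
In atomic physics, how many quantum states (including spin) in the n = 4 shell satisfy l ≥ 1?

With n = 4 the allowed l are 0, 1, …, 3.
Per l-value: l=1 → 3; l=2 → 5; l=3 → 7.
Orbitals: 3 + 5 + 7 = 15. Each orbital carries two spin states, so 15 × 2 = 30 states.

30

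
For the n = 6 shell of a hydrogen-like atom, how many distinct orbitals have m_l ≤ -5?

1

The n = 6 shell has l = 0 through 5; check each.
Per l-value: l=5 → 1.
Total orbitals: 1.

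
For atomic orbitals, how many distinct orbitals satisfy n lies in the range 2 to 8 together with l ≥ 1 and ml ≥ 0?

Per-shell orbital counts meeting the constraint:
n=2 → 2; n=3 → 5; n=4 → 9; n=5 → 14; n=6 → 20; n=7 → 27; n=8 → 35.
Total orbitals: 2 + 5 + 9 + 14 + 20 + 27 + 35 = 112.

112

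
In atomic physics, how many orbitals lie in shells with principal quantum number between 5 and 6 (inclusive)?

61

Shell n has n² orbitals: 5²=25 + 6²=36 = 61 orbitals.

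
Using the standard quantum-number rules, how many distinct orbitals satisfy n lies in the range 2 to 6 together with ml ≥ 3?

For each n in the range, tally the orbitals obeying ml ≥ 3:
n=4 → 1; n=5 → 3; n=6 → 6.
Total orbitals: 1 + 3 + 6 = 10.

10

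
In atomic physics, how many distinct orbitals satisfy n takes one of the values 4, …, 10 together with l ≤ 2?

Work shell by shell — for each n, count the (l, m_l) pairs that satisfy l ≤ 2:
n=4 → 9; n=5 → 9; n=6 → 9; n=7 → 9; n=8 → 9; n=9 → 9; n=10 → 9.
Total orbitals: 9 + 9 + 9 + 9 + 9 + 9 + 9 = 63.

63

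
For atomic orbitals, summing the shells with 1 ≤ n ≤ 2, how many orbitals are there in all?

5

Shell n has n² orbitals: 1²=1 + 2²=4 = 5 orbitals.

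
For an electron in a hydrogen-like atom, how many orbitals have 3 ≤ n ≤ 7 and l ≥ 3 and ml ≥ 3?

Count contributing orbitals for each principal shell:
n=4 → 1; n=5 → 3; n=6 → 6; n=7 → 10.
Total orbitals: 1 + 3 + 6 + 10 = 20.

20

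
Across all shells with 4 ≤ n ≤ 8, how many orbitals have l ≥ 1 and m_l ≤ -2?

55

Count contributing orbitals for each principal shell:
n=4 → 3; n=5 → 6; n=6 → 10; n=7 → 15; n=8 → 21.
Total orbitals: 3 + 6 + 10 + 15 + 21 = 55.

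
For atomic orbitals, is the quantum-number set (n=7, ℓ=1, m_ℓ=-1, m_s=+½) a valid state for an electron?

n = 7 is a positive integer. ℓ = 1 satisfies 0 ≤ ℓ ≤ n−1 = 6. m_ℓ = -1 lies in the range −ℓ … +ℓ (here −1 … 1). m_s = +1/2 is one of ±1/2.
All four constraints are satisfied.

Valid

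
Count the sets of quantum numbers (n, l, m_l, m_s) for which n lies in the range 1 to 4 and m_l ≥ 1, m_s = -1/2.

Per-shell orbital counts meeting the constraint:
n=2 → 1; n=3 → 3; n=4 → 6.
Orbitals: 1 + 3 + 6 = 10. With m_s fixed to -1/2 there is one state per orbital, so 10 states.

10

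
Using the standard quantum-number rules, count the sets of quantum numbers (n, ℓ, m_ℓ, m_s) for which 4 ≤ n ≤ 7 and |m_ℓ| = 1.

72

Work shell by shell — for each n, count the (ℓ, m_ℓ) pairs that satisfy |m_ℓ| = 1:
n=4 → 6; n=5 → 8; n=6 → 10; n=7 → 12.
Orbitals: 6 + 8 + 10 + 12 = 36. Including both spin states (m_s = ±1/2) gives 2 × 36 = 72 states.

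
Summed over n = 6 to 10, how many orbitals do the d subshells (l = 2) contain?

A d subshell (l = 2) exists for every n ≥ 3, so shells n = 6, 7, 8, 9, 10 each contribute one — 5 subshells.
Since each d subshell has 2·2+1 = 5 orbitals, the total is 5 × 5 = 25.

25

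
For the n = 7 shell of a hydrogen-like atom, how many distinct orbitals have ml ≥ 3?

10

Go through l = 0, …, 6 (the values permitted for n = 7).
Contributions: l=3 → 1; l=4 → 2; l=5 → 3; l=6 → 4.
Total orbitals: 1 + 2 + 3 + 4 = 10.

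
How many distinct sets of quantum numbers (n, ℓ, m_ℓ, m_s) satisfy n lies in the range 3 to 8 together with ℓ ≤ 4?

250

Count contributing orbitals for each principal shell:
n=3 → 9; n=4 → 16; n=5 → 25; n=6 → 25; n=7 → 25; n=8 → 25.
Orbitals: 9 + 16 + 25 + 25 + 25 + 25 = 125. Including both spin states (m_s = ±1/2) gives 2 × 125 = 250 states.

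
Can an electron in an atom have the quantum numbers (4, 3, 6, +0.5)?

The magnetic quantum number must satisfy −l ≤ m_l ≤ l. With l = 3, m_l can only be -3, -2, -1, 0, 1, 2, 3, so m_l = 6 is forbidden.

Not allowed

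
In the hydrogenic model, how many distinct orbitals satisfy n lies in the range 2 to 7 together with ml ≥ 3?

Go shell by shell, enumerating (l, ml) with ml ≥ 3:
n=4 → 1; n=5 → 3; n=6 → 6; n=7 → 10.
Total orbitals: 1 + 3 + 6 + 10 = 20.

20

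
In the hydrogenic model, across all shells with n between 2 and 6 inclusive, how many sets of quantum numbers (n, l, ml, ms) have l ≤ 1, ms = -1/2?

20

Work shell by shell — for each n, count the (l, ml) pairs that satisfy l ≤ 1:
n=2 → 4; n=3 → 4; n=4 → 4; n=5 → 4; n=6 → 4.
Orbitals: 4 + 4 + 4 + 4 + 4 = 20. With ms fixed to -1/2 there is one state per orbital, so 20 states.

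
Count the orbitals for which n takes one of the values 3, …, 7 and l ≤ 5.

Treat each shell separately and count matching orbitals:
n=3 → 9; n=4 → 16; n=5 → 25; n=6 → 36; n=7 → 36.
Total orbitals: 9 + 16 + 25 + 36 + 36 = 122.

122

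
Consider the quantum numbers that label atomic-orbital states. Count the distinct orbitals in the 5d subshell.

A subshell has 2l+1 orbitals; with l = 2, that's 5.

5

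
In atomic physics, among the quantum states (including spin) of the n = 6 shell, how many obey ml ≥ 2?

The n = 6 shell has l = 0 through 5; check each.
Contributions: l=2 → 1; l=3 → 2; l=4 → 3; l=5 → 4.
Orbitals: 1 + 2 + 3 + 4 = 10. Each orbital carries two spin states, so 10 × 2 = 20 states.

20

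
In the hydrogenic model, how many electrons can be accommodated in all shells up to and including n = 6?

182

Total orbitals = 1² + 2² + 3² + 4² + 5² + 6² = 91. Doubling for spin gives 182 electrons.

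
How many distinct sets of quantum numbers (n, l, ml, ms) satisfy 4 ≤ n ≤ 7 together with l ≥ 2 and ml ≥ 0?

124

Work shell by shell — for each n, count the (l, ml) pairs that satisfy l ≥ 2 and ml ≥ 0:
n=4 → 7; n=5 → 12; n=6 → 18; n=7 → 25.
Orbitals: 7 + 12 + 18 + 25 = 62. Including both spin states (ms = ±1/2) gives 2 × 62 = 124 states.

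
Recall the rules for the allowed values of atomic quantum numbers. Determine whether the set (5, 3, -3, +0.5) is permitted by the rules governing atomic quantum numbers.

n = 5 is a positive integer. l = 3 satisfies 0 ≤ l ≤ n−1 = 4. m_l = -3 lies in the range −l … +l (here −3 … 3). m_s = +1/2 is one of ±1/2.
All four constraints are satisfied.

Valid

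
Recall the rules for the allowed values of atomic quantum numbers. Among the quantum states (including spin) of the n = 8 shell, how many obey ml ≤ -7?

Per l-value: l=7 → 1.
Orbitals: 1. Each orbital carries two spin states, so 1 × 2 = 2 states.

2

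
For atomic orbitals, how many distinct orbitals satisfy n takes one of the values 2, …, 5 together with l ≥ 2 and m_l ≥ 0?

22

Per-shell orbital counts meeting the constraint:
n=3 → 3; n=4 → 7; n=5 → 12.
Total orbitals: 3 + 7 + 12 = 22.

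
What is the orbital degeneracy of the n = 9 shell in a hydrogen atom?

81

The n = 9 shell contains n² = 9² = 81 orbitals.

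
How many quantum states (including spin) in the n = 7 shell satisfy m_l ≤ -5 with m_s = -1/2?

3

Orbitals with m_l ≤ -5, by l: l=5 → 1; l=6 → 2.
Orbitals: 1 + 2 = 3. With m_s fixed to a single value there is one state per orbital, giving 3 states.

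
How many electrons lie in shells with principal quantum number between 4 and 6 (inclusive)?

Shell n has n² orbitals: 4²=16 + 5²=25 + 6²=36 = 77 orbitals.
Two spin states per orbital: 2 × 77 = 154 electrons.

154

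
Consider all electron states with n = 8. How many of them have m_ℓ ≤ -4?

20

With n = 8 the allowed ℓ are 0, 1, …, 7.
The (ℓ, m_ℓ) pairs meeting m_ℓ ≤ -4 give: ℓ=4 → 1; ℓ=5 → 2; ℓ=6 → 3; ℓ=7 → 4.
Orbitals: 1 + 2 + 3 + 4 = 10. Each orbital carries two spin states, so 10 × 2 = 20 states.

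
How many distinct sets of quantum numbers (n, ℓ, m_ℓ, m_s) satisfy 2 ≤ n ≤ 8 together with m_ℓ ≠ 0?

Go shell by shell, enumerating (ℓ, m_ℓ) with m_ℓ ≠ 0:
n=2 → 2; n=3 → 6; n=4 → 12; n=5 → 20; n=6 → 30; n=7 → 42; n=8 → 56.
Orbitals: 2 + 6 + 12 + 20 + 30 + 42 + 56 = 168. Including both spin states (m_s = ±1/2) gives 2 × 168 = 336 states.

336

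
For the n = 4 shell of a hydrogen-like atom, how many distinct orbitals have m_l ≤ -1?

For n = 4, l ranges over 0 … 3.
Orbitals with m_l ≤ -1, by l: l=1 → 1; l=2 → 2; l=3 → 3.
Total orbitals: 1 + 2 + 3 = 6.

6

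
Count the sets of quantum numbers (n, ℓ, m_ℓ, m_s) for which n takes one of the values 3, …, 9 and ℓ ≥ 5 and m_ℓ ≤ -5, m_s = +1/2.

For each n in the range, tally the orbitals obeying ℓ ≥ 5 and m_ℓ ≤ -5:
n=6 → 1; n=7 → 3; n=8 → 6; n=9 → 10.
Orbitals: 1 + 3 + 6 + 10 = 20. With m_s fixed to +1/2 there is one state per orbital, so 20 states.

20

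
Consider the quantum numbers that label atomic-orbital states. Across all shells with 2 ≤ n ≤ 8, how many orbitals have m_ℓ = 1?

28

Work shell by shell — for each n, count the (ℓ, m_ℓ) pairs that satisfy m_ℓ = 1:
n=2 → 1; n=3 → 2; n=4 → 3; n=5 → 4; n=6 → 5; n=7 → 6; n=8 → 7.
Total orbitals: 1 + 2 + 3 + 4 + 5 + 6 + 7 = 28.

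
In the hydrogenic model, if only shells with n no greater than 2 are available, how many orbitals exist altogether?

Total orbitals = 1² + 2² = 5.

5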